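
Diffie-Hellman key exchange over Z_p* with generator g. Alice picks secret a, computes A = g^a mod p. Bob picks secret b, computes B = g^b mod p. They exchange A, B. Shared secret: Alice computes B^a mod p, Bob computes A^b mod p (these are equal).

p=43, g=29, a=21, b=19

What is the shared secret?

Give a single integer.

Answer: 42

Derivation:
A = 29^21 mod 43  (bits of 21 = 10101)
  bit 0 = 1: r = r^2 * 29 mod 43 = 1^2 * 29 = 1*29 = 29
  bit 1 = 0: r = r^2 mod 43 = 29^2 = 24
  bit 2 = 1: r = r^2 * 29 mod 43 = 24^2 * 29 = 17*29 = 20
  bit 3 = 0: r = r^2 mod 43 = 20^2 = 13
  bit 4 = 1: r = r^2 * 29 mod 43 = 13^2 * 29 = 40*29 = 42
  -> A = 42
B = 29^19 mod 43  (bits of 19 = 10011)
  bit 0 = 1: r = r^2 * 29 mod 43 = 1^2 * 29 = 1*29 = 29
  bit 1 = 0: r = r^2 mod 43 = 29^2 = 24
  bit 2 = 0: r = r^2 mod 43 = 24^2 = 17
  bit 3 = 1: r = r^2 * 29 mod 43 = 17^2 * 29 = 31*29 = 39
  bit 4 = 1: r = r^2 * 29 mod 43 = 39^2 * 29 = 16*29 = 34
  -> B = 34
s = B^a = 34^21 mod 43  (bits of 21 = 10101)
  bit 0 = 1: r = r^2 * 34 mod 43 = 1^2 * 34 = 1*34 = 34
  bit 1 = 0: r = r^2 mod 43 = 34^2 = 38
  bit 2 = 1: r = r^2 * 34 mod 43 = 38^2 * 34 = 25*34 = 33
  bit 3 = 0: r = r^2 mod 43 = 33^2 = 14
  bit 4 = 1: r = r^2 * 34 mod 43 = 14^2 * 34 = 24*34 = 42
  -> s = B^a = 42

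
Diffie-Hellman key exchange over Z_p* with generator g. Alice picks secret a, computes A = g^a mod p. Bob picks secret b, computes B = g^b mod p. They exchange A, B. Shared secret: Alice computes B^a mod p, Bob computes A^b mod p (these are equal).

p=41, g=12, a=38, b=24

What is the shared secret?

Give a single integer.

A = 12^38 mod 41  (bits of 38 = 100110)
  bit 0 = 1: r = r^2 * 12 mod 41 = 1^2 * 12 = 1*12 = 12
  bit 1 = 0: r = r^2 mod 41 = 12^2 = 21
  bit 2 = 0: r = r^2 mod 41 = 21^2 = 31
  bit 3 = 1: r = r^2 * 12 mod 41 = 31^2 * 12 = 18*12 = 11
  bit 4 = 1: r = r^2 * 12 mod 41 = 11^2 * 12 = 39*12 = 17
  bit 5 = 0: r = r^2 mod 41 = 17^2 = 2
  -> A = 2
B = 12^24 mod 41  (bits of 24 = 11000)
  bit 0 = 1: r = r^2 * 12 mod 41 = 1^2 * 12 = 1*12 = 12
  bit 1 = 1: r = r^2 * 12 mod 41 = 12^2 * 12 = 21*12 = 6
  bit 2 = 0: r = r^2 mod 41 = 6^2 = 36
  bit 3 = 0: r = r^2 mod 41 = 36^2 = 25
  bit 4 = 0: r = r^2 mod 41 = 25^2 = 10
  -> B = 10
s = B^a = 10^38 mod 41  (bits of 38 = 100110)
  bit 0 = 1: r = r^2 * 10 mod 41 = 1^2 * 10 = 1*10 = 10
  bit 1 = 0: r = r^2 mod 41 = 10^2 = 18
  bit 2 = 0: r = r^2 mod 41 = 18^2 = 37
  bit 3 = 1: r = r^2 * 10 mod 41 = 37^2 * 10 = 16*10 = 37
  bit 4 = 1: r = r^2 * 10 mod 41 = 37^2 * 10 = 16*10 = 37
  bit 5 = 0: r = r^2 mod 41 = 37^2 = 16
  -> s = B^a = 16

Answer: 16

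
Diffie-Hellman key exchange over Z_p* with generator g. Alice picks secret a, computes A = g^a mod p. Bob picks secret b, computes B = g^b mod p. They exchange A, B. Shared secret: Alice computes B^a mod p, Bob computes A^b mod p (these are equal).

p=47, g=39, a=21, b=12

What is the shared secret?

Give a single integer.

Answer: 6

Derivation:
A = 39^21 mod 47  (bits of 21 = 10101)
  bit 0 = 1: r = r^2 * 39 mod 47 = 1^2 * 39 = 1*39 = 39
  bit 1 = 0: r = r^2 mod 47 = 39^2 = 17
  bit 2 = 1: r = r^2 * 39 mod 47 = 17^2 * 39 = 7*39 = 38
  bit 3 = 0: r = r^2 mod 47 = 38^2 = 34
  bit 4 = 1: r = r^2 * 39 mod 47 = 34^2 * 39 = 28*39 = 11
  -> A = 11
B = 39^12 mod 47  (bits of 12 = 1100)
  bit 0 = 1: r = r^2 * 39 mod 47 = 1^2 * 39 = 1*39 = 39
  bit 1 = 1: r = r^2 * 39 mod 47 = 39^2 * 39 = 17*39 = 5
  bit 2 = 0: r = r^2 mod 47 = 5^2 = 25
  bit 3 = 0: r = r^2 mod 47 = 25^2 = 14
  -> B = 14
s = B^a = 14^21 mod 47  (bits of 21 = 10101)
  bit 0 = 1: r = r^2 * 14 mod 47 = 1^2 * 14 = 1*14 = 14
  bit 1 = 0: r = r^2 mod 47 = 14^2 = 8
  bit 2 = 1: r = r^2 * 14 mod 47 = 8^2 * 14 = 17*14 = 3
  bit 3 = 0: r = r^2 mod 47 = 3^2 = 9
  bit 4 = 1: r = r^2 * 14 mod 47 = 9^2 * 14 = 34*14 = 6
  -> s = B^a = 6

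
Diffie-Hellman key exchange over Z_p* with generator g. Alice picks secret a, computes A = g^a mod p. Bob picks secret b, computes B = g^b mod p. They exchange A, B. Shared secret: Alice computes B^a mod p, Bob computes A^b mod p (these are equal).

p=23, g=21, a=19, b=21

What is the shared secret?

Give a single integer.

A = 21^19 mod 23  (bits of 19 = 10011)
  bit 0 = 1: r = r^2 * 21 mod 23 = 1^2 * 21 = 1*21 = 21
  bit 1 = 0: r = r^2 mod 23 = 21^2 = 4
  bit 2 = 0: r = r^2 mod 23 = 4^2 = 16
  bit 3 = 1: r = r^2 * 21 mod 23 = 16^2 * 21 = 3*21 = 17
  bit 4 = 1: r = r^2 * 21 mod 23 = 17^2 * 21 = 13*21 = 20
  -> A = 20
B = 21^21 mod 23  (bits of 21 = 10101)
  bit 0 = 1: r = r^2 * 21 mod 23 = 1^2 * 21 = 1*21 = 21
  bit 1 = 0: r = r^2 mod 23 = 21^2 = 4
  bit 2 = 1: r = r^2 * 21 mod 23 = 4^2 * 21 = 16*21 = 14
  bit 3 = 0: r = r^2 mod 23 = 14^2 = 12
  bit 4 = 1: r = r^2 * 21 mod 23 = 12^2 * 21 = 6*21 = 11
  -> B = 11
s = B^a = 11^19 mod 23  (bits of 19 = 10011)
  bit 0 = 1: r = r^2 * 11 mod 23 = 1^2 * 11 = 1*11 = 11
  bit 1 = 0: r = r^2 mod 23 = 11^2 = 6
  bit 2 = 0: r = r^2 mod 23 = 6^2 = 13
  bit 3 = 1: r = r^2 * 11 mod 23 = 13^2 * 11 = 8*11 = 19
  bit 4 = 1: r = r^2 * 11 mod 23 = 19^2 * 11 = 16*11 = 15
  -> s = B^a = 15

Answer: 15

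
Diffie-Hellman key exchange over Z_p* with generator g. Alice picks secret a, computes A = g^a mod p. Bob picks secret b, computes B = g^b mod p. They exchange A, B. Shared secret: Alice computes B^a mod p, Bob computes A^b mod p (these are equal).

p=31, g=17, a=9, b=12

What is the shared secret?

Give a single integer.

Answer: 16

Derivation:
A = 17^9 mod 31  (bits of 9 = 1001)
  bit 0 = 1: r = r^2 * 17 mod 31 = 1^2 * 17 = 1*17 = 17
  bit 1 = 0: r = r^2 mod 31 = 17^2 = 10
  bit 2 = 0: r = r^2 mod 31 = 10^2 = 7
  bit 3 = 1: r = r^2 * 17 mod 31 = 7^2 * 17 = 18*17 = 27
  -> A = 27
B = 17^12 mod 31  (bits of 12 = 1100)
  bit 0 = 1: r = r^2 * 17 mod 31 = 1^2 * 17 = 1*17 = 17
  bit 1 = 1: r = r^2 * 17 mod 31 = 17^2 * 17 = 10*17 = 15
  bit 2 = 0: r = r^2 mod 31 = 15^2 = 8
  bit 3 = 0: r = r^2 mod 31 = 8^2 = 2
  -> B = 2
s = B^a = 2^9 mod 31  (bits of 9 = 1001)
  bit 0 = 1: r = r^2 * 2 mod 31 = 1^2 * 2 = 1*2 = 2
  bit 1 = 0: r = r^2 mod 31 = 2^2 = 4
  bit 2 = 0: r = r^2 mod 31 = 4^2 = 16
  bit 3 = 1: r = r^2 * 2 mod 31 = 16^2 * 2 = 8*2 = 16
  -> s = B^a = 16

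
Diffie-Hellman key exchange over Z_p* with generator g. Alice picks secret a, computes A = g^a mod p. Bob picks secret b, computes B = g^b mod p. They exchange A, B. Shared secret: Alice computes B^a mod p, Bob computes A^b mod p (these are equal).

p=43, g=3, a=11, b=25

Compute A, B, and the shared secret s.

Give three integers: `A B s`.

A = 3^11 mod 43  (bits of 11 = 1011)
  bit 0 = 1: r = r^2 * 3 mod 43 = 1^2 * 3 = 1*3 = 3
  bit 1 = 0: r = r^2 mod 43 = 3^2 = 9
  bit 2 = 1: r = r^2 * 3 mod 43 = 9^2 * 3 = 38*3 = 28
  bit 3 = 1: r = r^2 * 3 mod 43 = 28^2 * 3 = 10*3 = 30
  -> A = 30
B = 3^25 mod 43  (bits of 25 = 11001)
  bit 0 = 1: r = r^2 * 3 mod 43 = 1^2 * 3 = 1*3 = 3
  bit 1 = 1: r = r^2 * 3 mod 43 = 3^2 * 3 = 9*3 = 27
  bit 2 = 0: r = r^2 mod 43 = 27^2 = 41
  bit 3 = 0: r = r^2 mod 43 = 41^2 = 4
  bit 4 = 1: r = r^2 * 3 mod 43 = 4^2 * 3 = 16*3 = 5
  -> B = 5
s = B^a = 5^11 mod 43  (bits of 11 = 1011)
  bit 0 = 1: r = r^2 * 5 mod 43 = 1^2 * 5 = 1*5 = 5
  bit 1 = 0: r = r^2 mod 43 = 5^2 = 25
  bit 2 = 1: r = r^2 * 5 mod 43 = 25^2 * 5 = 23*5 = 29
  bit 3 = 1: r = r^2 * 5 mod 43 = 29^2 * 5 = 24*5 = 34
  -> s = B^a = 34

Answer: 30 5 34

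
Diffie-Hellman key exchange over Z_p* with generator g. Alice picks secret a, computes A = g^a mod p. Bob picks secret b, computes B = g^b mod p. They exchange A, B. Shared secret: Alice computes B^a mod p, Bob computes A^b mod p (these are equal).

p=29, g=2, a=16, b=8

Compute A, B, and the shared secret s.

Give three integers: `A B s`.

A = 2^16 mod 29  (bits of 16 = 10000)
  bit 0 = 1: r = r^2 * 2 mod 29 = 1^2 * 2 = 1*2 = 2
  bit 1 = 0: r = r^2 mod 29 = 2^2 = 4
  bit 2 = 0: r = r^2 mod 29 = 4^2 = 16
  bit 3 = 0: r = r^2 mod 29 = 16^2 = 24
  bit 4 = 0: r = r^2 mod 29 = 24^2 = 25
  -> A = 25
B = 2^8 mod 29  (bits of 8 = 1000)
  bit 0 = 1: r = r^2 * 2 mod 29 = 1^2 * 2 = 1*2 = 2
  bit 1 = 0: r = r^2 mod 29 = 2^2 = 4
  bit 2 = 0: r = r^2 mod 29 = 4^2 = 16
  bit 3 = 0: r = r^2 mod 29 = 16^2 = 24
  -> B = 24
s = B^a = 24^16 mod 29  (bits of 16 = 10000)
  bit 0 = 1: r = r^2 * 24 mod 29 = 1^2 * 24 = 1*24 = 24
  bit 1 = 0: r = r^2 mod 29 = 24^2 = 25
  bit 2 = 0: r = r^2 mod 29 = 25^2 = 16
  bit 3 = 0: r = r^2 mod 29 = 16^2 = 24
  bit 4 = 0: r = r^2 mod 29 = 24^2 = 25
  -> s = B^a = 25

Answer: 25 24 25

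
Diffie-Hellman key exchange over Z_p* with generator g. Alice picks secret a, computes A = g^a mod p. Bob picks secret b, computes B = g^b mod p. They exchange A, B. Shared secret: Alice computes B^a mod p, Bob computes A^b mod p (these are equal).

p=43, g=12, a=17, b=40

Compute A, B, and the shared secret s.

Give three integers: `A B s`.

Answer: 30 23 14

Derivation:
A = 12^17 mod 43  (bits of 17 = 10001)
  bit 0 = 1: r = r^2 * 12 mod 43 = 1^2 * 12 = 1*12 = 12
  bit 1 = 0: r = r^2 mod 43 = 12^2 = 15
  bit 2 = 0: r = r^2 mod 43 = 15^2 = 10
  bit 3 = 0: r = r^2 mod 43 = 10^2 = 14
  bit 4 = 1: r = r^2 * 12 mod 43 = 14^2 * 12 = 24*12 = 30
  -> A = 30
B = 12^40 mod 43  (bits of 40 = 101000)
  bit 0 = 1: r = r^2 * 12 mod 43 = 1^2 * 12 = 1*12 = 12
  bit 1 = 0: r = r^2 mod 43 = 12^2 = 15
  bit 2 = 1: r = r^2 * 12 mod 43 = 15^2 * 12 = 10*12 = 34
  bit 3 = 0: r = r^2 mod 43 = 34^2 = 38
  bit 4 = 0: r = r^2 mod 43 = 38^2 = 25
  bit 5 = 0: r = r^2 mod 43 = 25^2 = 23
  -> B = 23
s = B^a = 23^17 mod 43  (bits of 17 = 10001)
  bit 0 = 1: r = r^2 * 23 mod 43 = 1^2 * 23 = 1*23 = 23
  bit 1 = 0: r = r^2 mod 43 = 23^2 = 13
  bit 2 = 0: r = r^2 mod 43 = 13^2 = 40
  bit 3 = 0: r = r^2 mod 43 = 40^2 = 9
  bit 4 = 1: r = r^2 * 23 mod 43 = 9^2 * 23 = 38*23 = 14
  -> s = B^a = 14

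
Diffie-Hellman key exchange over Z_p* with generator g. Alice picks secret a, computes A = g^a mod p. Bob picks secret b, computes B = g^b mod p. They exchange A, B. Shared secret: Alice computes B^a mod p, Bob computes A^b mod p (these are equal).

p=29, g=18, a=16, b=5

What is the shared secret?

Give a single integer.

A = 18^16 mod 29  (bits of 16 = 10000)
  bit 0 = 1: r = r^2 * 18 mod 29 = 1^2 * 18 = 1*18 = 18
  bit 1 = 0: r = r^2 mod 29 = 18^2 = 5
  bit 2 = 0: r = r^2 mod 29 = 5^2 = 25
  bit 3 = 0: r = r^2 mod 29 = 25^2 = 16
  bit 4 = 0: r = r^2 mod 29 = 16^2 = 24
  -> A = 24
B = 18^5 mod 29  (bits of 5 = 101)
  bit 0 = 1: r = r^2 * 18 mod 29 = 1^2 * 18 = 1*18 = 18
  bit 1 = 0: r = r^2 mod 29 = 18^2 = 5
  bit 2 = 1: r = r^2 * 18 mod 29 = 5^2 * 18 = 25*18 = 15
  -> B = 15
s = B^a = 15^16 mod 29  (bits of 16 = 10000)
  bit 0 = 1: r = r^2 * 15 mod 29 = 1^2 * 15 = 1*15 = 15
  bit 1 = 0: r = r^2 mod 29 = 15^2 = 22
  bit 2 = 0: r = r^2 mod 29 = 22^2 = 20
  bit 3 = 0: r = r^2 mod 29 = 20^2 = 23
  bit 4 = 0: r = r^2 mod 29 = 23^2 = 7
  -> s = B^a = 7

Answer: 7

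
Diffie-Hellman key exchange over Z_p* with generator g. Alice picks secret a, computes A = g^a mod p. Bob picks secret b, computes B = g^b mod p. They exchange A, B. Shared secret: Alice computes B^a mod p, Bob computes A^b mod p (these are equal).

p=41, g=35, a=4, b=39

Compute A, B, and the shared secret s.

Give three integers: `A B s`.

A = 35^4 mod 41  (bits of 4 = 100)
  bit 0 = 1: r = r^2 * 35 mod 41 = 1^2 * 35 = 1*35 = 35
  bit 1 = 0: r = r^2 mod 41 = 35^2 = 36
  bit 2 = 0: r = r^2 mod 41 = 36^2 = 25
  -> A = 25
B = 35^39 mod 41  (bits of 39 = 100111)
  bit 0 = 1: r = r^2 * 35 mod 41 = 1^2 * 35 = 1*35 = 35
  bit 1 = 0: r = r^2 mod 41 = 35^2 = 36
  bit 2 = 0: r = r^2 mod 41 = 36^2 = 25
  bit 3 = 1: r = r^2 * 35 mod 41 = 25^2 * 35 = 10*35 = 22
  bit 4 = 1: r = r^2 * 35 mod 41 = 22^2 * 35 = 33*35 = 7
  bit 5 = 1: r = r^2 * 35 mod 41 = 7^2 * 35 = 8*35 = 34
  -> B = 34
s = B^a = 34^4 mod 41  (bits of 4 = 100)
  bit 0 = 1: r = r^2 * 34 mod 41 = 1^2 * 34 = 1*34 = 34
  bit 1 = 0: r = r^2 mod 41 = 34^2 = 8
  bit 2 = 0: r = r^2 mod 41 = 8^2 = 23
  -> s = B^a = 23

Answer: 25 34 23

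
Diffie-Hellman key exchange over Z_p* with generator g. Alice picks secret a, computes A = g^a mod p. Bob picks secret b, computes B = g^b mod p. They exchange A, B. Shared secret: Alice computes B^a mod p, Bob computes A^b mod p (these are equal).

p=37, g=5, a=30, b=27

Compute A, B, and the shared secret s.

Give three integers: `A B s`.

Answer: 27 31 36

Derivation:
A = 5^30 mod 37  (bits of 30 = 11110)
  bit 0 = 1: r = r^2 * 5 mod 37 = 1^2 * 5 = 1*5 = 5
  bit 1 = 1: r = r^2 * 5 mod 37 = 5^2 * 5 = 25*5 = 14
  bit 2 = 1: r = r^2 * 5 mod 37 = 14^2 * 5 = 11*5 = 18
  bit 3 = 1: r = r^2 * 5 mod 37 = 18^2 * 5 = 28*5 = 29
  bit 4 = 0: r = r^2 mod 37 = 29^2 = 27
  -> A = 27
B = 5^27 mod 37  (bits of 27 = 11011)
  bit 0 = 1: r = r^2 * 5 mod 37 = 1^2 * 5 = 1*5 = 5
  bit 1 = 1: r = r^2 * 5 mod 37 = 5^2 * 5 = 25*5 = 14
  bit 2 = 0: r = r^2 mod 37 = 14^2 = 11
  bit 3 = 1: r = r^2 * 5 mod 37 = 11^2 * 5 = 10*5 = 13
  bit 4 = 1: r = r^2 * 5 mod 37 = 13^2 * 5 = 21*5 = 31
  -> B = 31
s = B^a = 31^30 mod 37  (bits of 30 = 11110)
  bit 0 = 1: r = r^2 * 31 mod 37 = 1^2 * 31 = 1*31 = 31
  bit 1 = 1: r = r^2 * 31 mod 37 = 31^2 * 31 = 36*31 = 6
  bit 2 = 1: r = r^2 * 31 mod 37 = 6^2 * 31 = 36*31 = 6
  bit 3 = 1: r = r^2 * 31 mod 37 = 6^2 * 31 = 36*31 = 6
  bit 4 = 0: r = r^2 mod 37 = 6^2 = 36
  -> s = B^a = 36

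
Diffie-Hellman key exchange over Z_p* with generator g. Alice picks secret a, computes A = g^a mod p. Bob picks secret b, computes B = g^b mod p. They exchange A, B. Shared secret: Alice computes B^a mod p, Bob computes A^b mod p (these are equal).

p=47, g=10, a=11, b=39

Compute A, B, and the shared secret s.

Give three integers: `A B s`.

Answer: 22 23 40

Derivation:
A = 10^11 mod 47  (bits of 11 = 1011)
  bit 0 = 1: r = r^2 * 10 mod 47 = 1^2 * 10 = 1*10 = 10
  bit 1 = 0: r = r^2 mod 47 = 10^2 = 6
  bit 2 = 1: r = r^2 * 10 mod 47 = 6^2 * 10 = 36*10 = 31
  bit 3 = 1: r = r^2 * 10 mod 47 = 31^2 * 10 = 21*10 = 22
  -> A = 22
B = 10^39 mod 47  (bits of 39 = 100111)
  bit 0 = 1: r = r^2 * 10 mod 47 = 1^2 * 10 = 1*10 = 10
  bit 1 = 0: r = r^2 mod 47 = 10^2 = 6
  bit 2 = 0: r = r^2 mod 47 = 6^2 = 36
  bit 3 = 1: r = r^2 * 10 mod 47 = 36^2 * 10 = 27*10 = 35
  bit 4 = 1: r = r^2 * 10 mod 47 = 35^2 * 10 = 3*10 = 30
  bit 5 = 1: r = r^2 * 10 mod 47 = 30^2 * 10 = 7*10 = 23
  -> B = 23
s = B^a = 23^11 mod 47  (bits of 11 = 1011)
  bit 0 = 1: r = r^2 * 23 mod 47 = 1^2 * 23 = 1*23 = 23
  bit 1 = 0: r = r^2 mod 47 = 23^2 = 12
  bit 2 = 1: r = r^2 * 23 mod 47 = 12^2 * 23 = 3*23 = 22
  bit 3 = 1: r = r^2 * 23 mod 47 = 22^2 * 23 = 14*23 = 40
  -> s = B^a = 40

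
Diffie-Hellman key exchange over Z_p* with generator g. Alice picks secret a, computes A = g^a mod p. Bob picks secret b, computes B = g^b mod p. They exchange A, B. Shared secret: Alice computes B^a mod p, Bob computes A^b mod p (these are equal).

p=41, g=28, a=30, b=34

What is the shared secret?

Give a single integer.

Answer: 40

Derivation:
A = 28^30 mod 41  (bits of 30 = 11110)
  bit 0 = 1: r = r^2 * 28 mod 41 = 1^2 * 28 = 1*28 = 28
  bit 1 = 1: r = r^2 * 28 mod 41 = 28^2 * 28 = 5*28 = 17
  bit 2 = 1: r = r^2 * 28 mod 41 = 17^2 * 28 = 2*28 = 15
  bit 3 = 1: r = r^2 * 28 mod 41 = 15^2 * 28 = 20*28 = 27
  bit 4 = 0: r = r^2 mod 41 = 27^2 = 32
  -> A = 32
B = 28^34 mod 41  (bits of 34 = 100010)
  bit 0 = 1: r = r^2 * 28 mod 41 = 1^2 * 28 = 1*28 = 28
  bit 1 = 0: r = r^2 mod 41 = 28^2 = 5
  bit 2 = 0: r = r^2 mod 41 = 5^2 = 25
  bit 3 = 0: r = r^2 mod 41 = 25^2 = 10
  bit 4 = 1: r = r^2 * 28 mod 41 = 10^2 * 28 = 18*28 = 12
  bit 5 = 0: r = r^2 mod 41 = 12^2 = 21
  -> B = 21
s = B^a = 21^30 mod 41  (bits of 30 = 11110)
  bit 0 = 1: r = r^2 * 21 mod 41 = 1^2 * 21 = 1*21 = 21
  bit 1 = 1: r = r^2 * 21 mod 41 = 21^2 * 21 = 31*21 = 36
  bit 2 = 1: r = r^2 * 21 mod 41 = 36^2 * 21 = 25*21 = 33
  bit 3 = 1: r = r^2 * 21 mod 41 = 33^2 * 21 = 23*21 = 32
  bit 4 = 0: r = r^2 mod 41 = 32^2 = 40
  -> s = B^a = 40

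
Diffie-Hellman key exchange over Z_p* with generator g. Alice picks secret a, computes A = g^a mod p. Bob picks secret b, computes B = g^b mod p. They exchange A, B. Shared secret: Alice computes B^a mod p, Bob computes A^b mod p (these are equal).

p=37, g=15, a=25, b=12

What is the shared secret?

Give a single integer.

A = 15^25 mod 37  (bits of 25 = 11001)
  bit 0 = 1: r = r^2 * 15 mod 37 = 1^2 * 15 = 1*15 = 15
  bit 1 = 1: r = r^2 * 15 mod 37 = 15^2 * 15 = 3*15 = 8
  bit 2 = 0: r = r^2 mod 37 = 8^2 = 27
  bit 3 = 0: r = r^2 mod 37 = 27^2 = 26
  bit 4 = 1: r = r^2 * 15 mod 37 = 26^2 * 15 = 10*15 = 2
  -> A = 2
B = 15^12 mod 37  (bits of 12 = 1100)
  bit 0 = 1: r = r^2 * 15 mod 37 = 1^2 * 15 = 1*15 = 15
  bit 1 = 1: r = r^2 * 15 mod 37 = 15^2 * 15 = 3*15 = 8
  bit 2 = 0: r = r^2 mod 37 = 8^2 = 27
  bit 3 = 0: r = r^2 mod 37 = 27^2 = 26
  -> B = 26
s = B^a = 26^25 mod 37  (bits of 25 = 11001)
  bit 0 = 1: r = r^2 * 26 mod 37 = 1^2 * 26 = 1*26 = 26
  bit 1 = 1: r = r^2 * 26 mod 37 = 26^2 * 26 = 10*26 = 1
  bit 2 = 0: r = r^2 mod 37 = 1^2 = 1
  bit 3 = 0: r = r^2 mod 37 = 1^2 = 1
  bit 4 = 1: r = r^2 * 26 mod 37 = 1^2 * 26 = 1*26 = 26
  -> s = B^a = 26

Answer: 26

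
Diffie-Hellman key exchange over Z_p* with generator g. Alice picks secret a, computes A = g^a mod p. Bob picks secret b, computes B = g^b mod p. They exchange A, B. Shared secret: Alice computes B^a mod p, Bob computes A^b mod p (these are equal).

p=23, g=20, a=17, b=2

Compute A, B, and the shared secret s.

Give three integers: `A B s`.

Answer: 7 9 3

Derivation:
A = 20^17 mod 23  (bits of 17 = 10001)
  bit 0 = 1: r = r^2 * 20 mod 23 = 1^2 * 20 = 1*20 = 20
  bit 1 = 0: r = r^2 mod 23 = 20^2 = 9
  bit 2 = 0: r = r^2 mod 23 = 9^2 = 12
  bit 3 = 0: r = r^2 mod 23 = 12^2 = 6
  bit 4 = 1: r = r^2 * 20 mod 23 = 6^2 * 20 = 13*20 = 7
  -> A = 7
B = 20^2 mod 23  (bits of 2 = 10)
  bit 0 = 1: r = r^2 * 20 mod 23 = 1^2 * 20 = 1*20 = 20
  bit 1 = 0: r = r^2 mod 23 = 20^2 = 9
  -> B = 9
s = B^a = 9^17 mod 23  (bits of 17 = 10001)
  bit 0 = 1: r = r^2 * 9 mod 23 = 1^2 * 9 = 1*9 = 9
  bit 1 = 0: r = r^2 mod 23 = 9^2 = 12
  bit 2 = 0: r = r^2 mod 23 = 12^2 = 6
  bit 3 = 0: r = r^2 mod 23 = 6^2 = 13
  bit 4 = 1: r = r^2 * 9 mod 23 = 13^2 * 9 = 8*9 = 3
  -> s = B^a = 3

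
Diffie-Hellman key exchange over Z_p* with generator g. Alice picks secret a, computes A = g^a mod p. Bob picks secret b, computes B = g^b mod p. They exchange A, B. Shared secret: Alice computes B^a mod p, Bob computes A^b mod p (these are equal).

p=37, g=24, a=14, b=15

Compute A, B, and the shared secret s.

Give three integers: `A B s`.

Answer: 25 8 27

Derivation:
A = 24^14 mod 37  (bits of 14 = 1110)
  bit 0 = 1: r = r^2 * 24 mod 37 = 1^2 * 24 = 1*24 = 24
  bit 1 = 1: r = r^2 * 24 mod 37 = 24^2 * 24 = 21*24 = 23
  bit 2 = 1: r = r^2 * 24 mod 37 = 23^2 * 24 = 11*24 = 5
  bit 3 = 0: r = r^2 mod 37 = 5^2 = 25
  -> A = 25
B = 24^15 mod 37  (bits of 15 = 1111)
  bit 0 = 1: r = r^2 * 24 mod 37 = 1^2 * 24 = 1*24 = 24
  bit 1 = 1: r = r^2 * 24 mod 37 = 24^2 * 24 = 21*24 = 23
  bit 2 = 1: r = r^2 * 24 mod 37 = 23^2 * 24 = 11*24 = 5
  bit 3 = 1: r = r^2 * 24 mod 37 = 5^2 * 24 = 25*24 = 8
  -> B = 8
s = B^a = 8^14 mod 37  (bits of 14 = 1110)
  bit 0 = 1: r = r^2 * 8 mod 37 = 1^2 * 8 = 1*8 = 8
  bit 1 = 1: r = r^2 * 8 mod 37 = 8^2 * 8 = 27*8 = 31
  bit 2 = 1: r = r^2 * 8 mod 37 = 31^2 * 8 = 36*8 = 29
  bit 3 = 0: r = r^2 mod 37 = 29^2 = 27
  -> s = B^a = 27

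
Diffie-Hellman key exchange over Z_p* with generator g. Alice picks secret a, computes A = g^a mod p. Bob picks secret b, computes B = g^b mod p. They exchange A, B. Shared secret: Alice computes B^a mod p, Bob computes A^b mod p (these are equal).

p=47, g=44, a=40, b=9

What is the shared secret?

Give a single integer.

Answer: 42

Derivation:
A = 44^40 mod 47  (bits of 40 = 101000)
  bit 0 = 1: r = r^2 * 44 mod 47 = 1^2 * 44 = 1*44 = 44
  bit 1 = 0: r = r^2 mod 47 = 44^2 = 9
  bit 2 = 1: r = r^2 * 44 mod 47 = 9^2 * 44 = 34*44 = 39
  bit 3 = 0: r = r^2 mod 47 = 39^2 = 17
  bit 4 = 0: r = r^2 mod 47 = 17^2 = 7
  bit 5 = 0: r = r^2 mod 47 = 7^2 = 2
  -> A = 2
B = 44^9 mod 47  (bits of 9 = 1001)
  bit 0 = 1: r = r^2 * 44 mod 47 = 1^2 * 44 = 1*44 = 44
  bit 1 = 0: r = r^2 mod 47 = 44^2 = 9
  bit 2 = 0: r = r^2 mod 47 = 9^2 = 34
  bit 3 = 1: r = r^2 * 44 mod 47 = 34^2 * 44 = 28*44 = 10
  -> B = 10
s = B^a = 10^40 mod 47  (bits of 40 = 101000)
  bit 0 = 1: r = r^2 * 10 mod 47 = 1^2 * 10 = 1*10 = 10
  bit 1 = 0: r = r^2 mod 47 = 10^2 = 6
  bit 2 = 1: r = r^2 * 10 mod 47 = 6^2 * 10 = 36*10 = 31
  bit 3 = 0: r = r^2 mod 47 = 31^2 = 21
  bit 4 = 0: r = r^2 mod 47 = 21^2 = 18
  bit 5 = 0: r = r^2 mod 47 = 18^2 = 42
  -> s = B^a = 42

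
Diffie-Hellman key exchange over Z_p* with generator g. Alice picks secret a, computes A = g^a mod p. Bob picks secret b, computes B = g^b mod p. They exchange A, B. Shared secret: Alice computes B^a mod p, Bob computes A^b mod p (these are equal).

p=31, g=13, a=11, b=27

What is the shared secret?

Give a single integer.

Answer: 23

Derivation:
A = 13^11 mod 31  (bits of 11 = 1011)
  bit 0 = 1: r = r^2 * 13 mod 31 = 1^2 * 13 = 1*13 = 13
  bit 1 = 0: r = r^2 mod 31 = 13^2 = 14
  bit 2 = 1: r = r^2 * 13 mod 31 = 14^2 * 13 = 10*13 = 6
  bit 3 = 1: r = r^2 * 13 mod 31 = 6^2 * 13 = 5*13 = 3
  -> A = 3
B = 13^27 mod 31  (bits of 27 = 11011)
  bit 0 = 1: r = r^2 * 13 mod 31 = 1^2 * 13 = 1*13 = 13
  bit 1 = 1: r = r^2 * 13 mod 31 = 13^2 * 13 = 14*13 = 27
  bit 2 = 0: r = r^2 mod 31 = 27^2 = 16
  bit 3 = 1: r = r^2 * 13 mod 31 = 16^2 * 13 = 8*13 = 11
  bit 4 = 1: r = r^2 * 13 mod 31 = 11^2 * 13 = 28*13 = 23
  -> B = 23
s = B^a = 23^11 mod 31  (bits of 11 = 1011)
  bit 0 = 1: r = r^2 * 23 mod 31 = 1^2 * 23 = 1*23 = 23
  bit 1 = 0: r = r^2 mod 31 = 23^2 = 2
  bit 2 = 1: r = r^2 * 23 mod 31 = 2^2 * 23 = 4*23 = 30
  bit 3 = 1: r = r^2 * 23 mod 31 = 30^2 * 23 = 1*23 = 23
  -> s = B^a = 23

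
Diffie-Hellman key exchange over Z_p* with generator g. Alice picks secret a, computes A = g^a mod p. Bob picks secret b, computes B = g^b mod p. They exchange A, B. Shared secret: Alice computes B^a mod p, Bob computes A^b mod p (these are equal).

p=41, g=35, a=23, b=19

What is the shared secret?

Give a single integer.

A = 35^23 mod 41  (bits of 23 = 10111)
  bit 0 = 1: r = r^2 * 35 mod 41 = 1^2 * 35 = 1*35 = 35
  bit 1 = 0: r = r^2 mod 41 = 35^2 = 36
  bit 2 = 1: r = r^2 * 35 mod 41 = 36^2 * 35 = 25*35 = 14
  bit 3 = 1: r = r^2 * 35 mod 41 = 14^2 * 35 = 32*35 = 13
  bit 4 = 1: r = r^2 * 35 mod 41 = 13^2 * 35 = 5*35 = 11
  -> A = 11
B = 35^19 mod 41  (bits of 19 = 10011)
  bit 0 = 1: r = r^2 * 35 mod 41 = 1^2 * 35 = 1*35 = 35
  bit 1 = 0: r = r^2 mod 41 = 35^2 = 36
  bit 2 = 0: r = r^2 mod 41 = 36^2 = 25
  bit 3 = 1: r = r^2 * 35 mod 41 = 25^2 * 35 = 10*35 = 22
  bit 4 = 1: r = r^2 * 35 mod 41 = 22^2 * 35 = 33*35 = 7
  -> B = 7
s = B^a = 7^23 mod 41  (bits of 23 = 10111)
  bit 0 = 1: r = r^2 * 7 mod 41 = 1^2 * 7 = 1*7 = 7
  bit 1 = 0: r = r^2 mod 41 = 7^2 = 8
  bit 2 = 1: r = r^2 * 7 mod 41 = 8^2 * 7 = 23*7 = 38
  bit 3 = 1: r = r^2 * 7 mod 41 = 38^2 * 7 = 9*7 = 22
  bit 4 = 1: r = r^2 * 7 mod 41 = 22^2 * 7 = 33*7 = 26
  -> s = B^a = 26

Answer: 26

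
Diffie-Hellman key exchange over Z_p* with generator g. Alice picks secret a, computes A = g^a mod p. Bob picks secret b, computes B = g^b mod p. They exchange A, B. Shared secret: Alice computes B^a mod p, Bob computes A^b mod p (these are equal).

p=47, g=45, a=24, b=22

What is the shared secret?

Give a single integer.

Answer: 24

Derivation:
A = 45^24 mod 47  (bits of 24 = 11000)
  bit 0 = 1: r = r^2 * 45 mod 47 = 1^2 * 45 = 1*45 = 45
  bit 1 = 1: r = r^2 * 45 mod 47 = 45^2 * 45 = 4*45 = 39
  bit 2 = 0: r = r^2 mod 47 = 39^2 = 17
  bit 3 = 0: r = r^2 mod 47 = 17^2 = 7
  bit 4 = 0: r = r^2 mod 47 = 7^2 = 2
  -> A = 2
B = 45^22 mod 47  (bits of 22 = 10110)
  bit 0 = 1: r = r^2 * 45 mod 47 = 1^2 * 45 = 1*45 = 45
  bit 1 = 0: r = r^2 mod 47 = 45^2 = 4
  bit 2 = 1: r = r^2 * 45 mod 47 = 4^2 * 45 = 16*45 = 15
  bit 3 = 1: r = r^2 * 45 mod 47 = 15^2 * 45 = 37*45 = 20
  bit 4 = 0: r = r^2 mod 47 = 20^2 = 24
  -> B = 24
s = B^a = 24^24 mod 47  (bits of 24 = 11000)
  bit 0 = 1: r = r^2 * 24 mod 47 = 1^2 * 24 = 1*24 = 24
  bit 1 = 1: r = r^2 * 24 mod 47 = 24^2 * 24 = 12*24 = 6
  bit 2 = 0: r = r^2 mod 47 = 6^2 = 36
  bit 3 = 0: r = r^2 mod 47 = 36^2 = 27
  bit 4 = 0: r = r^2 mod 47 = 27^2 = 24
  -> s = B^a = 24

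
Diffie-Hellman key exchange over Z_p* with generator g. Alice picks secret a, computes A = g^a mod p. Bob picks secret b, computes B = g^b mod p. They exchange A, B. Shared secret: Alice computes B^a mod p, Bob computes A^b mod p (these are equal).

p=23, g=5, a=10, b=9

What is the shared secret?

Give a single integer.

A = 5^10 mod 23  (bits of 10 = 1010)
  bit 0 = 1: r = r^2 * 5 mod 23 = 1^2 * 5 = 1*5 = 5
  bit 1 = 0: r = r^2 mod 23 = 5^2 = 2
  bit 2 = 1: r = r^2 * 5 mod 23 = 2^2 * 5 = 4*5 = 20
  bit 3 = 0: r = r^2 mod 23 = 20^2 = 9
  -> A = 9
B = 5^9 mod 23  (bits of 9 = 1001)
  bit 0 = 1: r = r^2 * 5 mod 23 = 1^2 * 5 = 1*5 = 5
  bit 1 = 0: r = r^2 mod 23 = 5^2 = 2
  bit 2 = 0: r = r^2 mod 23 = 2^2 = 4
  bit 3 = 1: r = r^2 * 5 mod 23 = 4^2 * 5 = 16*5 = 11
  -> B = 11
s = B^a = 11^10 mod 23  (bits of 10 = 1010)
  bit 0 = 1: r = r^2 * 11 mod 23 = 1^2 * 11 = 1*11 = 11
  bit 1 = 0: r = r^2 mod 23 = 11^2 = 6
  bit 2 = 1: r = r^2 * 11 mod 23 = 6^2 * 11 = 13*11 = 5
  bit 3 = 0: r = r^2 mod 23 = 5^2 = 2
  -> s = B^a = 2

Answer: 2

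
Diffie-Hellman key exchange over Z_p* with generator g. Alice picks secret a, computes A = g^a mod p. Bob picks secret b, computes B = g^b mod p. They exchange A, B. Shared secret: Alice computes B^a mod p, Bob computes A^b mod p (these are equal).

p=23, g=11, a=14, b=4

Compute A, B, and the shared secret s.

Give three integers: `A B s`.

Answer: 3 13 12

Derivation:
A = 11^14 mod 23  (bits of 14 = 1110)
  bit 0 = 1: r = r^2 * 11 mod 23 = 1^2 * 11 = 1*11 = 11
  bit 1 = 1: r = r^2 * 11 mod 23 = 11^2 * 11 = 6*11 = 20
  bit 2 = 1: r = r^2 * 11 mod 23 = 20^2 * 11 = 9*11 = 7
  bit 3 = 0: r = r^2 mod 23 = 7^2 = 3
  -> A = 3
B = 11^4 mod 23  (bits of 4 = 100)
  bit 0 = 1: r = r^2 * 11 mod 23 = 1^2 * 11 = 1*11 = 11
  bit 1 = 0: r = r^2 mod 23 = 11^2 = 6
  bit 2 = 0: r = r^2 mod 23 = 6^2 = 13
  -> B = 13
s = B^a = 13^14 mod 23  (bits of 14 = 1110)
  bit 0 = 1: r = r^2 * 13 mod 23 = 1^2 * 13 = 1*13 = 13
  bit 1 = 1: r = r^2 * 13 mod 23 = 13^2 * 13 = 8*13 = 12
  bit 2 = 1: r = r^2 * 13 mod 23 = 12^2 * 13 = 6*13 = 9
  bit 3 = 0: r = r^2 mod 23 = 9^2 = 12
  -> s = B^a = 12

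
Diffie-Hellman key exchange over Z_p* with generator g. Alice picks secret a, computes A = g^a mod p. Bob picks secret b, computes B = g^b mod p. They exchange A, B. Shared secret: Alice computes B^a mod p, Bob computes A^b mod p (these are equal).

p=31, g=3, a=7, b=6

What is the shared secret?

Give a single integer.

Answer: 8

Derivation:
A = 3^7 mod 31  (bits of 7 = 111)
  bit 0 = 1: r = r^2 * 3 mod 31 = 1^2 * 3 = 1*3 = 3
  bit 1 = 1: r = r^2 * 3 mod 31 = 3^2 * 3 = 9*3 = 27
  bit 2 = 1: r = r^2 * 3 mod 31 = 27^2 * 3 = 16*3 = 17
  -> A = 17
B = 3^6 mod 31  (bits of 6 = 110)
  bit 0 = 1: r = r^2 * 3 mod 31 = 1^2 * 3 = 1*3 = 3
  bit 1 = 1: r = r^2 * 3 mod 31 = 3^2 * 3 = 9*3 = 27
  bit 2 = 0: r = r^2 mod 31 = 27^2 = 16
  -> B = 16
s = B^a = 16^7 mod 31  (bits of 7 = 111)
  bit 0 = 1: r = r^2 * 16 mod 31 = 1^2 * 16 = 1*16 = 16
  bit 1 = 1: r = r^2 * 16 mod 31 = 16^2 * 16 = 8*16 = 4
  bit 2 = 1: r = r^2 * 16 mod 31 = 4^2 * 16 = 16*16 = 8
  -> s = B^a = 8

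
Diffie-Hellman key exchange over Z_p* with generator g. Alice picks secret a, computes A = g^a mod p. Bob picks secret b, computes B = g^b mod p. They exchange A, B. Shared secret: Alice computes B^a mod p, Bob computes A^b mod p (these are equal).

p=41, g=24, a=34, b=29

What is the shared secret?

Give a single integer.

Answer: 33

Derivation:
A = 24^34 mod 41  (bits of 34 = 100010)
  bit 0 = 1: r = r^2 * 24 mod 41 = 1^2 * 24 = 1*24 = 24
  bit 1 = 0: r = r^2 mod 41 = 24^2 = 2
  bit 2 = 0: r = r^2 mod 41 = 2^2 = 4
  bit 3 = 0: r = r^2 mod 41 = 4^2 = 16
  bit 4 = 1: r = r^2 * 24 mod 41 = 16^2 * 24 = 10*24 = 35
  bit 5 = 0: r = r^2 mod 41 = 35^2 = 36
  -> A = 36
B = 24^29 mod 41  (bits of 29 = 11101)
  bit 0 = 1: r = r^2 * 24 mod 41 = 1^2 * 24 = 1*24 = 24
  bit 1 = 1: r = r^2 * 24 mod 41 = 24^2 * 24 = 2*24 = 7
  bit 2 = 1: r = r^2 * 24 mod 41 = 7^2 * 24 = 8*24 = 28
  bit 3 = 0: r = r^2 mod 41 = 28^2 = 5
  bit 4 = 1: r = r^2 * 24 mod 41 = 5^2 * 24 = 25*24 = 26
  -> B = 26
s = B^a = 26^34 mod 41  (bits of 34 = 100010)
  bit 0 = 1: r = r^2 * 26 mod 41 = 1^2 * 26 = 1*26 = 26
  bit 1 = 0: r = r^2 mod 41 = 26^2 = 20
  bit 2 = 0: r = r^2 mod 41 = 20^2 = 31
  bit 3 = 0: r = r^2 mod 41 = 31^2 = 18
  bit 4 = 1: r = r^2 * 26 mod 41 = 18^2 * 26 = 37*26 = 19
  bit 5 = 0: r = r^2 mod 41 = 19^2 = 33
  -> s = B^a = 33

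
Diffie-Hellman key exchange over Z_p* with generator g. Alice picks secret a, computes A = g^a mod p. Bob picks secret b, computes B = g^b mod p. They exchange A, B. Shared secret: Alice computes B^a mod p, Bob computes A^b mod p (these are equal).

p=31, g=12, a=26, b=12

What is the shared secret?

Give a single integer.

Answer: 4

Derivation:
A = 12^26 mod 31  (bits of 26 = 11010)
  bit 0 = 1: r = r^2 * 12 mod 31 = 1^2 * 12 = 1*12 = 12
  bit 1 = 1: r = r^2 * 12 mod 31 = 12^2 * 12 = 20*12 = 23
  bit 2 = 0: r = r^2 mod 31 = 23^2 = 2
  bit 3 = 1: r = r^2 * 12 mod 31 = 2^2 * 12 = 4*12 = 17
  bit 4 = 0: r = r^2 mod 31 = 17^2 = 10
  -> A = 10
B = 12^12 mod 31  (bits of 12 = 1100)
  bit 0 = 1: r = r^2 * 12 mod 31 = 1^2 * 12 = 1*12 = 12
  bit 1 = 1: r = r^2 * 12 mod 31 = 12^2 * 12 = 20*12 = 23
  bit 2 = 0: r = r^2 mod 31 = 23^2 = 2
  bit 3 = 0: r = r^2 mod 31 = 2^2 = 4
  -> B = 4
s = B^a = 4^26 mod 31  (bits of 26 = 11010)
  bit 0 = 1: r = r^2 * 4 mod 31 = 1^2 * 4 = 1*4 = 4
  bit 1 = 1: r = r^2 * 4 mod 31 = 4^2 * 4 = 16*4 = 2
  bit 2 = 0: r = r^2 mod 31 = 2^2 = 4
  bit 3 = 1: r = r^2 * 4 mod 31 = 4^2 * 4 = 16*4 = 2
  bit 4 = 0: r = r^2 mod 31 = 2^2 = 4
  -> s = B^a = 4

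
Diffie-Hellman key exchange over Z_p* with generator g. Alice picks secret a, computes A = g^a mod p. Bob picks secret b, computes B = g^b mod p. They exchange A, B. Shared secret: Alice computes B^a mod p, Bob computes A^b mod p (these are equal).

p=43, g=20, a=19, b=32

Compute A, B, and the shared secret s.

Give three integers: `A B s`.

A = 20^19 mod 43  (bits of 19 = 10011)
  bit 0 = 1: r = r^2 * 20 mod 43 = 1^2 * 20 = 1*20 = 20
  bit 1 = 0: r = r^2 mod 43 = 20^2 = 13
  bit 2 = 0: r = r^2 mod 43 = 13^2 = 40
  bit 3 = 1: r = r^2 * 20 mod 43 = 40^2 * 20 = 9*20 = 8
  bit 4 = 1: r = r^2 * 20 mod 43 = 8^2 * 20 = 21*20 = 33
  -> A = 33
B = 20^32 mod 43  (bits of 32 = 100000)
  bit 0 = 1: r = r^2 * 20 mod 43 = 1^2 * 20 = 1*20 = 20
  bit 1 = 0: r = r^2 mod 43 = 20^2 = 13
  bit 2 = 0: r = r^2 mod 43 = 13^2 = 40
  bit 3 = 0: r = r^2 mod 43 = 40^2 = 9
  bit 4 = 0: r = r^2 mod 43 = 9^2 = 38
  bit 5 = 0: r = r^2 mod 43 = 38^2 = 25
  -> B = 25
s = B^a = 25^19 mod 43  (bits of 19 = 10011)
  bit 0 = 1: r = r^2 * 25 mod 43 = 1^2 * 25 = 1*25 = 25
  bit 1 = 0: r = r^2 mod 43 = 25^2 = 23
  bit 2 = 0: r = r^2 mod 43 = 23^2 = 13
  bit 3 = 1: r = r^2 * 25 mod 43 = 13^2 * 25 = 40*25 = 11
  bit 4 = 1: r = r^2 * 25 mod 43 = 11^2 * 25 = 35*25 = 15
  -> s = B^a = 15

Answer: 33 25 15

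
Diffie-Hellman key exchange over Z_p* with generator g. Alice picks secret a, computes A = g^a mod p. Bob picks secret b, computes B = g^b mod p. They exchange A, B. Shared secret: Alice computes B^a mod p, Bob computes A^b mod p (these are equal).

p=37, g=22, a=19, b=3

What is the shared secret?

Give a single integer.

A = 22^19 mod 37  (bits of 19 = 10011)
  bit 0 = 1: r = r^2 * 22 mod 37 = 1^2 * 22 = 1*22 = 22
  bit 1 = 0: r = r^2 mod 37 = 22^2 = 3
  bit 2 = 0: r = r^2 mod 37 = 3^2 = 9
  bit 3 = 1: r = r^2 * 22 mod 37 = 9^2 * 22 = 7*22 = 6
  bit 4 = 1: r = r^2 * 22 mod 37 = 6^2 * 22 = 36*22 = 15
  -> A = 15
B = 22^3 mod 37  (bits of 3 = 11)
  bit 0 = 1: r = r^2 * 22 mod 37 = 1^2 * 22 = 1*22 = 22
  bit 1 = 1: r = r^2 * 22 mod 37 = 22^2 * 22 = 3*22 = 29
  -> B = 29
s = B^a = 29^19 mod 37  (bits of 19 = 10011)
  bit 0 = 1: r = r^2 * 29 mod 37 = 1^2 * 29 = 1*29 = 29
  bit 1 = 0: r = r^2 mod 37 = 29^2 = 27
  bit 2 = 0: r = r^2 mod 37 = 27^2 = 26
  bit 3 = 1: r = r^2 * 29 mod 37 = 26^2 * 29 = 10*29 = 31
  bit 4 = 1: r = r^2 * 29 mod 37 = 31^2 * 29 = 36*29 = 8
  -> s = B^a = 8

Answer: 8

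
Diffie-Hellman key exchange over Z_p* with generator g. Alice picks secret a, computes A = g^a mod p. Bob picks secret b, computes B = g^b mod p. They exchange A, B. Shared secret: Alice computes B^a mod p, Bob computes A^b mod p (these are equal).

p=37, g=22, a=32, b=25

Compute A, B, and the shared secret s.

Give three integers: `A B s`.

A = 22^32 mod 37  (bits of 32 = 100000)
  bit 0 = 1: r = r^2 * 22 mod 37 = 1^2 * 22 = 1*22 = 22
  bit 1 = 0: r = r^2 mod 37 = 22^2 = 3
  bit 2 = 0: r = r^2 mod 37 = 3^2 = 9
  bit 3 = 0: r = r^2 mod 37 = 9^2 = 7
  bit 4 = 0: r = r^2 mod 37 = 7^2 = 12
  bit 5 = 0: r = r^2 mod 37 = 12^2 = 33
  -> A = 33
B = 22^25 mod 37  (bits of 25 = 11001)
  bit 0 = 1: r = r^2 * 22 mod 37 = 1^2 * 22 = 1*22 = 22
  bit 1 = 1: r = r^2 * 22 mod 37 = 22^2 * 22 = 3*22 = 29
  bit 2 = 0: r = r^2 mod 37 = 29^2 = 27
  bit 3 = 0: r = r^2 mod 37 = 27^2 = 26
  bit 4 = 1: r = r^2 * 22 mod 37 = 26^2 * 22 = 10*22 = 35
  -> B = 35
s = B^a = 35^32 mod 37  (bits of 32 = 100000)
  bit 0 = 1: r = r^2 * 35 mod 37 = 1^2 * 35 = 1*35 = 35
  bit 1 = 0: r = r^2 mod 37 = 35^2 = 4
  bit 2 = 0: r = r^2 mod 37 = 4^2 = 16
  bit 3 = 0: r = r^2 mod 37 = 16^2 = 34
  bit 4 = 0: r = r^2 mod 37 = 34^2 = 9
  bit 5 = 0: r = r^2 mod 37 = 9^2 = 7
  -> s = B^a = 7

Answer: 33 35 7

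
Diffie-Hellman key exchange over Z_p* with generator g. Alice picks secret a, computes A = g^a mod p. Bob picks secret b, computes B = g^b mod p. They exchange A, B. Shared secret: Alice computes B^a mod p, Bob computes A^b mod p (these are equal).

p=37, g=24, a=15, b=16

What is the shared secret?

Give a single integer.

Answer: 26

Derivation:
A = 24^15 mod 37  (bits of 15 = 1111)
  bit 0 = 1: r = r^2 * 24 mod 37 = 1^2 * 24 = 1*24 = 24
  bit 1 = 1: r = r^2 * 24 mod 37 = 24^2 * 24 = 21*24 = 23
  bit 2 = 1: r = r^2 * 24 mod 37 = 23^2 * 24 = 11*24 = 5
  bit 3 = 1: r = r^2 * 24 mod 37 = 5^2 * 24 = 25*24 = 8
  -> A = 8
B = 24^16 mod 37  (bits of 16 = 10000)
  bit 0 = 1: r = r^2 * 24 mod 37 = 1^2 * 24 = 1*24 = 24
  bit 1 = 0: r = r^2 mod 37 = 24^2 = 21
  bit 2 = 0: r = r^2 mod 37 = 21^2 = 34
  bit 3 = 0: r = r^2 mod 37 = 34^2 = 9
  bit 4 = 0: r = r^2 mod 37 = 9^2 = 7
  -> B = 7
s = B^a = 7^15 mod 37  (bits of 15 = 1111)
  bit 0 = 1: r = r^2 * 7 mod 37 = 1^2 * 7 = 1*7 = 7
  bit 1 = 1: r = r^2 * 7 mod 37 = 7^2 * 7 = 12*7 = 10
  bit 2 = 1: r = r^2 * 7 mod 37 = 10^2 * 7 = 26*7 = 34
  bit 3 = 1: r = r^2 * 7 mod 37 = 34^2 * 7 = 9*7 = 26
  -> s = B^a = 26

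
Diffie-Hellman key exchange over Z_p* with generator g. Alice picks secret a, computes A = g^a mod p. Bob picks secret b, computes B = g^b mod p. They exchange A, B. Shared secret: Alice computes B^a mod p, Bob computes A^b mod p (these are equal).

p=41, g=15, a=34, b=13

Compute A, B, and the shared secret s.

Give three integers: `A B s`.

A = 15^34 mod 41  (bits of 34 = 100010)
  bit 0 = 1: r = r^2 * 15 mod 41 = 1^2 * 15 = 1*15 = 15
  bit 1 = 0: r = r^2 mod 41 = 15^2 = 20
  bit 2 = 0: r = r^2 mod 41 = 20^2 = 31
  bit 3 = 0: r = r^2 mod 41 = 31^2 = 18
  bit 4 = 1: r = r^2 * 15 mod 41 = 18^2 * 15 = 37*15 = 22
  bit 5 = 0: r = r^2 mod 41 = 22^2 = 33
  -> A = 33
B = 15^13 mod 41  (bits of 13 = 1101)
  bit 0 = 1: r = r^2 * 15 mod 41 = 1^2 * 15 = 1*15 = 15
  bit 1 = 1: r = r^2 * 15 mod 41 = 15^2 * 15 = 20*15 = 13
  bit 2 = 0: r = r^2 mod 41 = 13^2 = 5
  bit 3 = 1: r = r^2 * 15 mod 41 = 5^2 * 15 = 25*15 = 6
  -> B = 6
s = B^a = 6^34 mod 41  (bits of 34 = 100010)
  bit 0 = 1: r = r^2 * 6 mod 41 = 1^2 * 6 = 1*6 = 6
  bit 1 = 0: r = r^2 mod 41 = 6^2 = 36
  bit 2 = 0: r = r^2 mod 41 = 36^2 = 25
  bit 3 = 0: r = r^2 mod 41 = 25^2 = 10
  bit 4 = 1: r = r^2 * 6 mod 41 = 10^2 * 6 = 18*6 = 26
  bit 5 = 0: r = r^2 mod 41 = 26^2 = 20
  -> s = B^a = 20

Answer: 33 6 20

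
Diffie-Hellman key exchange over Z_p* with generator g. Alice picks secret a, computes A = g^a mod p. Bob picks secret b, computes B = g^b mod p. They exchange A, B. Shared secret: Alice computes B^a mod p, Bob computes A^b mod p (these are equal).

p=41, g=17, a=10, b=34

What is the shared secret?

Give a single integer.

A = 17^10 mod 41  (bits of 10 = 1010)
  bit 0 = 1: r = r^2 * 17 mod 41 = 1^2 * 17 = 1*17 = 17
  bit 1 = 0: r = r^2 mod 41 = 17^2 = 2
  bit 2 = 1: r = r^2 * 17 mod 41 = 2^2 * 17 = 4*17 = 27
  bit 3 = 0: r = r^2 mod 41 = 27^2 = 32
  -> A = 32
B = 17^34 mod 41  (bits of 34 = 100010)
  bit 0 = 1: r = r^2 * 17 mod 41 = 1^2 * 17 = 1*17 = 17
  bit 1 = 0: r = r^2 mod 41 = 17^2 = 2
  bit 2 = 0: r = r^2 mod 41 = 2^2 = 4
  bit 3 = 0: r = r^2 mod 41 = 4^2 = 16
  bit 4 = 1: r = r^2 * 17 mod 41 = 16^2 * 17 = 10*17 = 6
  bit 5 = 0: r = r^2 mod 41 = 6^2 = 36
  -> B = 36
s = B^a = 36^10 mod 41  (bits of 10 = 1010)
  bit 0 = 1: r = r^2 * 36 mod 41 = 1^2 * 36 = 1*36 = 36
  bit 1 = 0: r = r^2 mod 41 = 36^2 = 25
  bit 2 = 1: r = r^2 * 36 mod 41 = 25^2 * 36 = 10*36 = 32
  bit 3 = 0: r = r^2 mod 41 = 32^2 = 40
  -> s = B^a = 40

Answer: 40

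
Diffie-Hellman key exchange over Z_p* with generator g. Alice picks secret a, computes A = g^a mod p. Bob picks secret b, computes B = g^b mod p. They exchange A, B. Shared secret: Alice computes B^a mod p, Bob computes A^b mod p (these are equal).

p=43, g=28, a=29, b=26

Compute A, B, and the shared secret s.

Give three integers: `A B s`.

A = 28^29 mod 43  (bits of 29 = 11101)
  bit 0 = 1: r = r^2 * 28 mod 43 = 1^2 * 28 = 1*28 = 28
  bit 1 = 1: r = r^2 * 28 mod 43 = 28^2 * 28 = 10*28 = 22
  bit 2 = 1: r = r^2 * 28 mod 43 = 22^2 * 28 = 11*28 = 7
  bit 3 = 0: r = r^2 mod 43 = 7^2 = 6
  bit 4 = 1: r = r^2 * 28 mod 43 = 6^2 * 28 = 36*28 = 19
  -> A = 19
B = 28^26 mod 43  (bits of 26 = 11010)
  bit 0 = 1: r = r^2 * 28 mod 43 = 1^2 * 28 = 1*28 = 28
  bit 1 = 1: r = r^2 * 28 mod 43 = 28^2 * 28 = 10*28 = 22
  bit 2 = 0: r = r^2 mod 43 = 22^2 = 11
  bit 3 = 1: r = r^2 * 28 mod 43 = 11^2 * 28 = 35*28 = 34
  bit 4 = 0: r = r^2 mod 43 = 34^2 = 38
  -> B = 38
s = B^a = 38^29 mod 43  (bits of 29 = 11101)
  bit 0 = 1: r = r^2 * 38 mod 43 = 1^2 * 38 = 1*38 = 38
  bit 1 = 1: r = r^2 * 38 mod 43 = 38^2 * 38 = 25*38 = 4
  bit 2 = 1: r = r^2 * 38 mod 43 = 4^2 * 38 = 16*38 = 6
  bit 3 = 0: r = r^2 mod 43 = 6^2 = 36
  bit 4 = 1: r = r^2 * 38 mod 43 = 36^2 * 38 = 6*38 = 13
  -> s = B^a = 13

Answer: 19 38 13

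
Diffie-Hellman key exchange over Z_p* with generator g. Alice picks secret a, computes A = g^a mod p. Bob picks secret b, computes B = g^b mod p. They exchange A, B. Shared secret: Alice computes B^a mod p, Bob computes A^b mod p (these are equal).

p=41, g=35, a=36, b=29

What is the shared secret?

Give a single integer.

Answer: 25

Derivation:
A = 35^36 mod 41  (bits of 36 = 100100)
  bit 0 = 1: r = r^2 * 35 mod 41 = 1^2 * 35 = 1*35 = 35
  bit 1 = 0: r = r^2 mod 41 = 35^2 = 36
  bit 2 = 0: r = r^2 mod 41 = 36^2 = 25
  bit 3 = 1: r = r^2 * 35 mod 41 = 25^2 * 35 = 10*35 = 22
  bit 4 = 0: r = r^2 mod 41 = 22^2 = 33
  bit 5 = 0: r = r^2 mod 41 = 33^2 = 23
  -> A = 23
B = 35^29 mod 41  (bits of 29 = 11101)
  bit 0 = 1: r = r^2 * 35 mod 41 = 1^2 * 35 = 1*35 = 35
  bit 1 = 1: r = r^2 * 35 mod 41 = 35^2 * 35 = 36*35 = 30
  bit 2 = 1: r = r^2 * 35 mod 41 = 30^2 * 35 = 39*35 = 12
  bit 3 = 0: r = r^2 mod 41 = 12^2 = 21
  bit 4 = 1: r = r^2 * 35 mod 41 = 21^2 * 35 = 31*35 = 19
  -> B = 19
s = B^a = 19^36 mod 41  (bits of 36 = 100100)
  bit 0 = 1: r = r^2 * 19 mod 41 = 1^2 * 19 = 1*19 = 19
  bit 1 = 0: r = r^2 mod 41 = 19^2 = 33
  bit 2 = 0: r = r^2 mod 41 = 33^2 = 23
  bit 3 = 1: r = r^2 * 19 mod 41 = 23^2 * 19 = 37*19 = 6
  bit 4 = 0: r = r^2 mod 41 = 6^2 = 36
  bit 5 = 0: r = r^2 mod 41 = 36^2 = 25
  -> s = B^a = 25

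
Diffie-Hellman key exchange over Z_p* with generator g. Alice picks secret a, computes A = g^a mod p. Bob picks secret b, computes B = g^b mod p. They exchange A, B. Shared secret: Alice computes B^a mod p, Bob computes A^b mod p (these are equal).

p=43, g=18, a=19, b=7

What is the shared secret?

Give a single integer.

A = 18^19 mod 43  (bits of 19 = 10011)
  bit 0 = 1: r = r^2 * 18 mod 43 = 1^2 * 18 = 1*18 = 18
  bit 1 = 0: r = r^2 mod 43 = 18^2 = 23
  bit 2 = 0: r = r^2 mod 43 = 23^2 = 13
  bit 3 = 1: r = r^2 * 18 mod 43 = 13^2 * 18 = 40*18 = 32
  bit 4 = 1: r = r^2 * 18 mod 43 = 32^2 * 18 = 35*18 = 28
  -> A = 28
B = 18^7 mod 43  (bits of 7 = 111)
  bit 0 = 1: r = r^2 * 18 mod 43 = 1^2 * 18 = 1*18 = 18
  bit 1 = 1: r = r^2 * 18 mod 43 = 18^2 * 18 = 23*18 = 27
  bit 2 = 1: r = r^2 * 18 mod 43 = 27^2 * 18 = 41*18 = 7
  -> B = 7
s = B^a = 7^19 mod 43  (bits of 19 = 10011)
  bit 0 = 1: r = r^2 * 7 mod 43 = 1^2 * 7 = 1*7 = 7
  bit 1 = 0: r = r^2 mod 43 = 7^2 = 6
  bit 2 = 0: r = r^2 mod 43 = 6^2 = 36
  bit 3 = 1: r = r^2 * 7 mod 43 = 36^2 * 7 = 6*7 = 42
  bit 4 = 1: r = r^2 * 7 mod 43 = 42^2 * 7 = 1*7 = 7
  -> s = B^a = 7

Answer: 7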